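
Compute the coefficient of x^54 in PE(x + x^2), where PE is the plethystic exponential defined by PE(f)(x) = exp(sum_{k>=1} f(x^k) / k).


With f(x) = x + x^2, the exponent is sum_{k>=1} (x^k + x^(2k)) / k = -ln(1 - x) - ln(1 - x^2). Exponentiating:
PE(x + x^2) = 1 / ((1 - x)(1 - x^2)).
This is the generating function for partitions of n into parts of size 1 or 2. The number of 2's can be any j in 0..27, and the rest are 1's, so
[x^54] = floor(54/2) + 1 = 28.

28


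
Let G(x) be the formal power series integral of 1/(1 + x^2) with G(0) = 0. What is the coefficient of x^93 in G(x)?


1/(1 + x^2) = sum_{j>=0} (-1)^j x^(2j). Integrating termwise with G(0) = 0:
G(x) = sum_{j>=0} (-1)^j x^(2j+1) / (2j+1) = arctan(x).
Only odd powers are nonzero. For x^93 write 93 = 2*46 + 1, giving
(-1)^46 / 93 = 1/93 = 1/93.

1/93


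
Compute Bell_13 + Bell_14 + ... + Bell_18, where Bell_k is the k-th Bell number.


Recall Bell_k counts set partitions of a k-set (with Bell_0 = 1 by convention).
Bell_13 through Bell_18: 27644437, 190899322, 1382958545, 10480142147, 82864869804, 682076806159
Sum = 27644437 + 190899322 + 1382958545 + 10480142147 + 82864869804 + 682076806159 = 777023320414.

777023320414


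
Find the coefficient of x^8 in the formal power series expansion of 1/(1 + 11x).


Write 1/(1 + c x) = 1/(1 - (-c) x) and apply the geometric-series identity
1/(1 - y) = sum_{k>=0} y^k to get 1/(1 + c x) = sum_{k>=0} (-c)^k x^k.
So the coefficient of x^k is (-c)^k = (-1)^k * c^k.
Here c = 11 and k = 8:
(-11)^8 = 1 * 214358881 = 214358881

214358881


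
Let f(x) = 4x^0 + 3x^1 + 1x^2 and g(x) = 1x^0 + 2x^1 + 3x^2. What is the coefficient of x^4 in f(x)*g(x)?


Cauchy product at x^4:
1*3
= 3

3


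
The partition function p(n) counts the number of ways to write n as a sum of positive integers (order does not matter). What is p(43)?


Using the generating function prod_{k>=1} 1/(1-x^k), we compute p(43).
By dynamic programming over parts 1 through 43:
p(43) = 63261

63261


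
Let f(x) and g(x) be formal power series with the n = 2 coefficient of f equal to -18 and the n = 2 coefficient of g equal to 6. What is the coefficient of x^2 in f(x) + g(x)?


Addition of formal power series is termwise.
The coefficient of x^2 in f + g = -18 + 6
= -12

-12


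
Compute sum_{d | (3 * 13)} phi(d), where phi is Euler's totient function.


First, 3 * 13 = 39. One classical identity is sum_{d | n} phi(d) = n (each k in [1, n] has a unique gcd with n, and among the k's with gcd(k, n) = n/d there are phi(d) of them). So the sum equals 39. We also verify directly:
Divisors of 39: 1, 3, 13, 39.
phi values: 1, 2, 12, 24.
Sum = 39.

39


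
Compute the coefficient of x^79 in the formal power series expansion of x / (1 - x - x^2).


Let f(x) = sum_{k>=0} a_k x^k. Multiplying f(x) * (1 - x - x^2) = x and matching coefficients gives a_0 = 0, a_1 = 1, and a_k = a_{k-1} + a_{k-2} for k >= 2. These are the Fibonacci numbers F_k.
Iterating from F_0 = 0, F_1 = 1:
F_0=0, F_1=1, F_2=1, F_3=2, F_4=3, F_5=5, F_6=8, F_7=13, F_8=21, F_9=34, ...
F_79 = 14472334024676221.

14472334024676221


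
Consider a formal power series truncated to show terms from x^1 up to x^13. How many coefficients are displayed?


From x^1 to x^13 inclusive, the count is 13 - 1 + 1 = 13.

13


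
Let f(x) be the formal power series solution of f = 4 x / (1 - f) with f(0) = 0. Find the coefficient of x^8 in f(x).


Apply Lagrange inversion: f = 4 x * phi(f) with phi(t) = 1/(1 - t), so
[x^n] f = 4^n * (1/n) [t^(n-1)] phi(t)^n = 4^n * (1/n) [t^(n-1)] (1 - t)^(-n) = 4^n * (1/n) C(2n - 2, n - 1) = 4^n * C_{n-1}.
For n = 8: C_7 = C(14, 7) / 8 = 3432/8 = 429.
With the 4^8 = 65536 factor, the coefficient is 65536 * 429 = 28114944.

28114944


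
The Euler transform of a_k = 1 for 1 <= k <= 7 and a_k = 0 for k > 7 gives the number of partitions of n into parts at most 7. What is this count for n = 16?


Partitions of 16 into parts at most 7:
Using generating function (1-x)^(-1)(1-x^2)^(-1)...(1-x^7)^(-1),
the coefficient of x^16 = 164

164


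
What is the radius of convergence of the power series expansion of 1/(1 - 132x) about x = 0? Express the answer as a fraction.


Expanding 1/(1 - 132x) = sum_{k>=0} 132^k x^k, the series converges when |132x| < 1, i.e., |x| < 1/132.
So the radius of convergence is 1/132 = 1/132.

1/132


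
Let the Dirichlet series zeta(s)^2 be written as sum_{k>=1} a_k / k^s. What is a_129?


The Dirichlet convolution of the constant function 1 with itself gives (1 * 1)(k) = sum_{d | k} 1 = d(k), the number of positive divisors of k.
Since zeta(s) = sum_{k>=1} 1/k^s, we have zeta(s)^2 = sum_{k>=1} d(k)/k^s, so a_k = d(k).
For k = 129: the divisors are 1, 3, 43, 129.
Count = 4.

4


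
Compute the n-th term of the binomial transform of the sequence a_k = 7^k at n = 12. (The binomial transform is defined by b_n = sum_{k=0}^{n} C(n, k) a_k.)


With a_k = 7^k, b_n = sum_{k=0}^{n} C(n, k) 7^k = (1 + 7)^n by the binomial theorem.
For n = 12: (1 + 7)^12 = 8^12 = 68719476736.

68719476736


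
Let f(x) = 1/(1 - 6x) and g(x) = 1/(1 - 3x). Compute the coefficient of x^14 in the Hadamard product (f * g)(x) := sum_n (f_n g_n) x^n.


f has coefficients f_k = 6^k and g has coefficients g_k = 3^k, so the Hadamard product has coefficient (f*g)_k = 6^k * 3^k = 18^k.
For k = 14: 18^14 = 374813367582081024.

374813367582081024


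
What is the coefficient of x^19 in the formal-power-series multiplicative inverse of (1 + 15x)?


The inverse is 1/(1 + 15x). Apply the geometric identity 1/(1 - y) = sum_{k>=0} y^k with y = -15x:
1/(1 + 15x) = sum_{k>=0} (-15)^k x^k.
So the coefficient of x^19 is (-15)^19 = -22168378200531005859375.

-22168378200531005859375


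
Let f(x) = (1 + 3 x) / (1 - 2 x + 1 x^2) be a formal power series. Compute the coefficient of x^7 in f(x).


Write f(x) = sum_{k>=0} a_k x^k. Multiplying both sides by 1 - 2 x + 1 x^2 gives
(1 - 2 x + 1 x^2) sum_{k>=0} a_k x^k = 1 + 3 x.
Matching coefficients:
 x^0: a_0 = 1
 x^1: a_1 - 2 a_0 = 3  =>  a_1 = 2*1 + 3 = 5
 x^k (k >= 2): a_k = 2 a_{k-1} - 1 a_{k-2}.
Iterating: a_2 = 9, a_3 = 13, a_4 = 17, a_5 = 21, a_6 = 25, a_7 = 29.
So the coefficient of x^7 is 29.

29


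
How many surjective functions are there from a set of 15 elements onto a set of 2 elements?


By inclusion-exclusion on which target elements are missed, the number of surjections from an n-set onto a k-set is
surj(n, k) = sum_{j=0}^{k} (-1)^j C(k, j) (k - j)^n.
Equivalently surj(n, k) = k! * S(n, k), where S(n, k) is the Stirling number of the second kind.
For n = 15, k = 2:
S(15, 2) = 16383, so
surj = 2! * 16383 = 2 * 16383 = 32766.

32766


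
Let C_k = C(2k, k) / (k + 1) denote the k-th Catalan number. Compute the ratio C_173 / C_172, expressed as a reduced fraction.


Using C_k = (2k)! / (k! (k+1)!), the ratio C_{k+1}/C_k simplifies to
C_{k+1}/C_k = [(2k+2)! / ((k+1)! (k+2)!)] * [k! (k+1)! / (2k)!]
 = (2k+2)(2k+1) / ((k+1)(k+2)) = 2(2k+1) / (k+2).
For k = 172: 2(2*172 + 1) / (172 + 2) = 690/174 = 115/29.

115/29


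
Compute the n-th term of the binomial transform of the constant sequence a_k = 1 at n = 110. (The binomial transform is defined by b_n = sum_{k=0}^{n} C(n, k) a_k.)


With a_k = 1 for all k, b_n = sum_{k=0}^{n} C(n, k) = 2^n by the binomial theorem.
For n = 110: 2^110 = 1298074214633706907132624082305024.

1298074214633706907132624082305024


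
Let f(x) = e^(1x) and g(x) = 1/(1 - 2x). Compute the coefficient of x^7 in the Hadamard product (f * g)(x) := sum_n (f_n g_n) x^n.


Expanding: f_k = 1^k/k! (from e^(1x)) and g_k = 2^k (from 1/(1 - 2x)). So the Hadamard coefficient (f * g)_k = 1^k 2^k / k! = (2)^k / k!.
For k = 7: 2^7/7! = 128/5040 = 8/315.

8/315


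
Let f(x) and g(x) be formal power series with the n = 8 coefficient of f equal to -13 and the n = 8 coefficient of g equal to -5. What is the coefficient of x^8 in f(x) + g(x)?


Addition of formal power series is termwise.
The coefficient of x^8 in f + g = -13 + -5
= -18

-18


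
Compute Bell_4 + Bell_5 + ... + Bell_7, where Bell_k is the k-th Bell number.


Recall Bell_k counts set partitions of a k-set (with Bell_0 = 1 by convention).
Bell_4 through Bell_7: 15, 52, 203, 877
Sum = 15 + 52 + 203 + 877 = 1147.

1147


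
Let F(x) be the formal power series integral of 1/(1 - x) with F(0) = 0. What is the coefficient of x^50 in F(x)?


1/(1 - x) = sum_{k>=0} x^k. Integrating termwise and using F(0) = 0 gives
F(x) = sum_{k>=0} x^(k+1) / (k+1) = sum_{m>=1} x^m / m = -ln(1 - x).
So the coefficient of x^50 is 1/50 = 1/50.

1/50


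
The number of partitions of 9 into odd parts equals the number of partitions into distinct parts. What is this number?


Computing partitions of 9 into odd parts (1, 3, 5, ...):
Using the generating function prod_{k>=0} 1/(1-x^(2k+1)),
the count is 8

8


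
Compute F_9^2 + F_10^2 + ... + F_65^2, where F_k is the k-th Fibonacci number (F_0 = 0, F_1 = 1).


There is a standard identity sum_{k=0}^{N} F_k^2 = F_N * F_{N+1} (proved inductively from the telescoping relation F_k^2 = F_k F_{k+1} - F_{k-1} F_k). Then
sum_{k=9}^{65} F_k^2 = F_65 F_66 - F_8 F_9.
Computing: F_65 = 17167680177565, F_66 = 27777890035288, F_8 = 21, F_9 = 34.
Sum = 17167680177565 * 27777890035288 - 21 * 34 = 476881932133394135955913006.

476881932133394135955913006


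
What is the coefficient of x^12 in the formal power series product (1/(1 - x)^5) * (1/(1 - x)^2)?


Combine the factors: (1/(1 - x)^5) * (1/(1 - x)^2) = 1/(1 - x)^7.
Then use 1/(1 - x)^r = sum_{k>=0} C(k + r - 1, r - 1) x^k with r = 7 and k = 12:
C(18, 6) = 18564.

18564


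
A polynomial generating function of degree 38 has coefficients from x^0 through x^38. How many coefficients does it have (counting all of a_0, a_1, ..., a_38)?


A polynomial of degree 38 takes the form a_0 + a_1 x + ... + a_38 x^38.
The number of coefficients is 38 + 1 = 39.

39


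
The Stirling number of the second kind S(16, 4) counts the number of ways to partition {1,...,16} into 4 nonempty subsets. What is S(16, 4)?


Using the explicit formula S(n,k) = (1/k!) sum_{j=0}^{k} (-1)^(k-j) C(k,j) j^n:
S(16, 4) = 171798901
Equivalently, S(n,k) is n! times the coefficient of x^n in the EGF (e^x - 1)^k / k!.

171798901


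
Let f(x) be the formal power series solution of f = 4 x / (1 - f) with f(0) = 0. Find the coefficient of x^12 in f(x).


Apply Lagrange inversion: f = 4 x * phi(f) with phi(t) = 1/(1 - t), so
[x^n] f = 4^n * (1/n) [t^(n-1)] phi(t)^n = 4^n * (1/n) [t^(n-1)] (1 - t)^(-n) = 4^n * (1/n) C(2n - 2, n - 1) = 4^n * C_{n-1}.
For n = 12: C_11 = C(22, 11) / 12 = 705432/12 = 58786.
With the 4^12 = 16777216 factor, the coefficient is 16777216 * 58786 = 986265419776.

986265419776


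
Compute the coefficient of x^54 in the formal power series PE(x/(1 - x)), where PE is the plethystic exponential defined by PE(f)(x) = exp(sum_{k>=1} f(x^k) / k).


For f(x) = x/(1 - x) we have
sum_{k>=1} f(x^k) / k = sum_{k>=1} (1/k) * x^k / (1 - x^k) = sum_{k, m >= 1} x^(k m) / k,
which after exponentiating simplifies to
PE(x/(1 - x)) = prod_{k>=1} 1 / (1 - x^k).
This is the generating function for the partition function p(n), so the coefficient of x^54 is p(54).
Computing p(54) by dynamic programming over parts 1, 2, ..., 54: p(54) = 386155.

386155


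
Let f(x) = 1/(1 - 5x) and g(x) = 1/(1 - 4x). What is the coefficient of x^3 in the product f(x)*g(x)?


The coefficient of x^n in f*g is the Cauchy product: sum_{k=0}^{n} a^k * b^(n-k).
With a=5, b=4, n=3:
sum_{k=0}^{3} 5^k * 4^(3-k)
= 369

369


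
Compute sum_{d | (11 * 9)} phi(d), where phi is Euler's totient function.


First, 11 * 9 = 99. One classical identity is sum_{d | n} phi(d) = n (each k in [1, n] has a unique gcd with n, and among the k's with gcd(k, n) = n/d there are phi(d) of them). So the sum equals 99. We also verify directly:
Divisors of 99: 1, 3, 9, 11, 33, 99.
phi values: 1, 2, 6, 10, 20, 60.
Sum = 99.

99


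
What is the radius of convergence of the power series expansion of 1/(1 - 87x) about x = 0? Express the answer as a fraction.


Expanding 1/(1 - 87x) = sum_{k>=0} 87^k x^k, the series converges when |87x| < 1, i.e., |x| < 1/87.
So the radius of convergence is 1/87 = 1/87.

1/87


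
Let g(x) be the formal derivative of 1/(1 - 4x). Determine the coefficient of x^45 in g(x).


Differentiate termwise: d/dx sum_{k>=0} 4^k x^k = sum_{k>=1} k 4^k x^(k-1) = sum_{j>=0} (j+1) 4^(j+1) x^j.
Equivalently, d/dx [1/(1 - 4x)] = 4/(1 - 4x)^2.
For j = 45: 46 * 4^46 = 46 * 4951760157141521099596496896 = 227780967228509970581438857216.

227780967228509970581438857216


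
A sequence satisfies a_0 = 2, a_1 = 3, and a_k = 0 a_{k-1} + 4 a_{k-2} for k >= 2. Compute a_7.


The characteristic equation is t^2 - 0 t - 4 = 0, with roots r_1 = 2 and r_2 = -2 (so c_1 = r_1 + r_2, c_2 = -r_1 r_2 as required).
One can use the closed form a_n = A r_1^n + B r_2^n, but direct iteration is more reliable:
a_0 = 2, a_1 = 3, a_2 = 8, a_3 = 12, a_4 = 32, a_5 = 48, a_6 = 128, a_7 = 192.
So a_7 = 192.

192


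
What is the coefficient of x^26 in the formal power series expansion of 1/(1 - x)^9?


The negative binomial / multiset identity is
1/(1 - x)^r = sum_{k>=0} C(k + r - 1, r - 1) x^k.
Here r = 9 and k = 26, so the coefficient is
C(26 + 8, 8) = C(34, 8)
= 18156204

18156204


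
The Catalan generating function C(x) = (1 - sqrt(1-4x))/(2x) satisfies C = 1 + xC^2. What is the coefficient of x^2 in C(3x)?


Substituting x -> 3x scales the n-th coefficient by 3^n, so [x^2] C(3x) = 3^2 * C_2.
C_2 = C(2*2, 2)/(3) = 6/3 = 2.
So 3^2 * 2 = 9 * 2 = 18.

18


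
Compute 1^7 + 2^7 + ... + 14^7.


This power sum has a closed form given by Faulhaber's formula
sum_{k=1}^{m} k^p = (1 / (p + 1)) * sum_{j=0}^{p} C(p + 1, j) B_j m^(p + 1 - j),
but for small m direct computation is fastest:
1 + 128 + 2187 + 16384 + 78125 + 279936 + 823543 + 2097152 + 4782969 + 10000000 + 19487171 + 35831808 + 62748517 + 105413504 = 241561425.

241561425


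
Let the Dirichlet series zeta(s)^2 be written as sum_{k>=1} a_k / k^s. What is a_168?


The Dirichlet convolution of the constant function 1 with itself gives (1 * 1)(k) = sum_{d | k} 1 = d(k), the number of positive divisors of k.
Since zeta(s) = sum_{k>=1} 1/k^s, we have zeta(s)^2 = sum_{k>=1} d(k)/k^s, so a_k = d(k).
For k = 168: the divisors are 1, 2, 3, 4, 6, 7, 8, 12, 14, 21, 24, 28, 42, 56, 84, 168.
Count = 16.

16


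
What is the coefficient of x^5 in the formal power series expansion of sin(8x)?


The Maclaurin series is sin(t) = sum_{k>=0} (-1)^k t^(2k+1) / (2k+1)!, so substituting t = 8x, only odd powers of x are nonzero, with coefficient of x^(2k+1) equal to (-1)^k 8^(2k+1) / (2k+1)!.
Write 5 = 2*2 + 1, giving the coefficient (-1)^2 * 8^5 / 5! = 32768/120 = 4096/15.

4096/15


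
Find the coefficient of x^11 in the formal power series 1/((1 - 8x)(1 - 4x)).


By partial fractions or Cauchy convolution:
The coefficient equals sum_{k=0}^{11} 8^k * 4^(11-k).
= 17175674880

17175674880


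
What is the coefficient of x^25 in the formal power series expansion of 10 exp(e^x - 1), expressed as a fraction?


exp(e^x - 1) is the exponential generating function for the Bell numbers Bell_k: exp(e^x - 1) = sum_{k>=0} Bell_k x^k / k!.
So the coefficient of x^25 in 10 exp(e^x - 1) is 10 Bell_25 / 25!.
Computing: Bell_25 = 4638590332229999353 and 25! = 15511210043330985984000000, giving
10 * 4638590332229999353/15511210043330985984000000 = 356814640940769181/119317000333315276800000.

356814640940769181/119317000333315276800000


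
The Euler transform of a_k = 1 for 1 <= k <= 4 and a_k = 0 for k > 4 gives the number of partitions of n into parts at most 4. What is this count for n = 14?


Partitions of 14 into parts at most 4:
Using generating function (1-x)^(-1)(1-x^2)^(-1)...(1-x^4)^(-1),
the coefficient of x^14 = 47

47


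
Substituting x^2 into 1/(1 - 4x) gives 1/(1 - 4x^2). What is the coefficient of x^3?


Since 1/(1 - 4x^2) only has even powers of x,
the coefficient of x^3 (odd) is 0.

0


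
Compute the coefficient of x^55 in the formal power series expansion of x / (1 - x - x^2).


Let f(x) = sum_{k>=0} a_k x^k. Multiplying f(x) * (1 - x - x^2) = x and matching coefficients gives a_0 = 0, a_1 = 1, and a_k = a_{k-1} + a_{k-2} for k >= 2. These are the Fibonacci numbers F_k.
Iterating from F_0 = 0, F_1 = 1:
F_0=0, F_1=1, F_2=1, F_3=2, F_4=3, F_5=5, F_6=8, F_7=13, F_8=21, F_9=34, ...
F_55 = 139583862445.

139583862445


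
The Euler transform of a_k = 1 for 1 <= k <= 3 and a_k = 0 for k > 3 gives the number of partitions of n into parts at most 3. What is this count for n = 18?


Partitions of 18 into parts at most 3:
Using generating function (1-x)^(-1)(1-x^2)^(-1)(1-x^3)^(-1),
the coefficient of x^18 = 37

37


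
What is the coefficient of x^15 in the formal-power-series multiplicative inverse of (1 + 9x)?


The inverse is 1/(1 + 9x). Apply the geometric identity 1/(1 - y) = sum_{k>=0} y^k with y = -9x:
1/(1 + 9x) = sum_{k>=0} (-9)^k x^k.
So the coefficient of x^15 is (-9)^15 = -205891132094649.

-205891132094649


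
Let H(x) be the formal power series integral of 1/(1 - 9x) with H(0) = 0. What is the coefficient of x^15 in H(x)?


1/(1 - 9x) = sum_{k>=0} 9^k x^k. Integrating termwise with H(0) = 0:
H(x) = sum_{k>=0} 9^k x^(k+1) / (k+1) = sum_{m>=1} 9^(m-1) x^m / m.
For m = 15: 9^14/15 = 22876792454961/15 = 7625597484987/5.

7625597484987/5


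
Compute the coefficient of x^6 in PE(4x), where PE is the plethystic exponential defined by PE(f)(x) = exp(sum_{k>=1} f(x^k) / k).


With f(x) = 4x, the exponent is sum_{k>=1} 4 x^k / k = 4 * (-ln(1 - x)). Exponentiating:
PE(4x) = exp(-4 ln(1 - x)) = 1/(1 - x)^4.
By the negative binomial expansion, [x^n] 1/(1 - x)^4 = C(n + 3, 3).
For n = 6: C(9, 3) = 84.

84


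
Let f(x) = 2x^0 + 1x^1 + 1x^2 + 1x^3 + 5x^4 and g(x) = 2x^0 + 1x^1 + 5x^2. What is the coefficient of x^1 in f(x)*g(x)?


Cauchy product at x^1:
2*1 + 1*2
= 4

4


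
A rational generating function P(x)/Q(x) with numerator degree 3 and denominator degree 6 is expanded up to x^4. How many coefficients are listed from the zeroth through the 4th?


Expanding up to x^4 gives the coefficients for x^0, x^1, ..., x^4.
That is 4 + 1 = 5 coefficients in total.

5


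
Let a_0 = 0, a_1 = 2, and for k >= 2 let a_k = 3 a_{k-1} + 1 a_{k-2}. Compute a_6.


Iterating the recurrence forward:
a_0 = 0
a_1 = 2
a_2 = 3*2 + 1*0 = 6
a_3 = 3*6 + 1*2 = 20
a_4 = 3*20 + 1*6 = 66
a_5 = 3*66 + 1*20 = 218
a_6 = 3*218 + 1*66 = 720
So a_6 = 720.

720


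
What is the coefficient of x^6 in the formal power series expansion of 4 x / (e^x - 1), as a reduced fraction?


The exponential generating function for Bernoulli numbers is
x / (e^x - 1) = sum_{k>=0} B_k x^k / k!.
So the coefficient of x^6 in 4 x / (e^x - 1) is 4 B_6 / 6!.
Computing: B_6 = 1/42, 6! = 720, giving
4 * 1/42 / 720 = 1/7560.

1/7560


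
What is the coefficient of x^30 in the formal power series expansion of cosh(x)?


The Maclaurin series is cosh(t) = sum_{m>=0} t^(2m) / (2m)!, so substituting t = x, only even powers of x are nonzero, with coefficient of x^(2m) equal to 1 / (2m)!.
For x^30 the coefficient is 1/30! = 1/265252859812191058636308480000000 = 1/265252859812191058636308480000000.

1/265252859812191058636308480000000


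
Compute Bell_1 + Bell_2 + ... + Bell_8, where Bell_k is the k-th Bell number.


Recall Bell_k counts set partitions of a k-set (with Bell_0 = 1 by convention).
Bell_1 through Bell_8: 1, 2, 5, 15, 52, 203, 877, 4140
Sum = 1 + 2 + 5 + 15 + 52 + 203 + 877 + 4140 = 5295.

5295


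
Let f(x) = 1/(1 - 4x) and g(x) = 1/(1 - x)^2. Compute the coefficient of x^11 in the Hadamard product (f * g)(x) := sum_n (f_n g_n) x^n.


f has coefficients f_k = 4^k. For g = 1/(1 - x)^2 the coefficient is g_k = C(k + 1, 1) = k + 1. The Hadamard coefficient is (f * g)_k = 4^k * (k + 1).
For k = 11: 4^11 * 12 = 4194304 * 12 = 50331648.

50331648


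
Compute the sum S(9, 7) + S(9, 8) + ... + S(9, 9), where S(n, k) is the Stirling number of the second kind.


By definition, S(n, k) counts partitions of an n-set into exactly k nonempty blocks.
Computing row n = 9 for k = 7..9:
S(9, k): 462, 36, 1
Sum = 499.

499


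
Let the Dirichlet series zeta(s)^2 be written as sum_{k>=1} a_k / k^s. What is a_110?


The Dirichlet convolution of the constant function 1 with itself gives (1 * 1)(k) = sum_{d | k} 1 = d(k), the number of positive divisors of k.
Since zeta(s) = sum_{k>=1} 1/k^s, we have zeta(s)^2 = sum_{k>=1} d(k)/k^s, so a_k = d(k).
For k = 110: the divisors are 1, 2, 5, 10, 11, 22, 55, 110.
Count = 8.

8


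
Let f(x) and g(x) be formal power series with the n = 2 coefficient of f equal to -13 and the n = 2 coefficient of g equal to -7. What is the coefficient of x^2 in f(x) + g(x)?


Addition of formal power series is termwise.
The coefficient of x^2 in f + g = -13 + -7
= -20

-20


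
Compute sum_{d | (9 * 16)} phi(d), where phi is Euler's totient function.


First, 9 * 16 = 144. One classical identity is sum_{d | n} phi(d) = n (each k in [1, n] has a unique gcd with n, and among the k's with gcd(k, n) = n/d there are phi(d) of them). So the sum equals 144. We also verify directly:
Divisors of 144: 1, 2, 3, 4, 6, 8, 9, 12, 16, 18, 24, 36, 48, 72, 144.
phi values: 1, 1, 2, 2, 2, 4, 6, 4, 8, 6, 8, 12, 16, 24, 48.
Sum = 144.

144


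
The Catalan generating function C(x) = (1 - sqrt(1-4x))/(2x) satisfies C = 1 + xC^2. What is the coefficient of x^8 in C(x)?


Substituting x -> x scales the n-th coefficient by 1, so [x^8] C(x) = C_8.
C_8 = C(2*8, 8)/(9) = 12870/9 = 1430.
= 1430.

1430


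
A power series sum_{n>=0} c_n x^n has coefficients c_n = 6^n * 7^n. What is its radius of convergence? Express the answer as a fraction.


By the root test (Cauchy-Hadamard), the radius is R = 1 / limsup_n |c_n|^(1/n).
Here |c_n|^(1/n) = (6^n * 7^n)^(1/n) = 6 * 7 = 42 for all n.
So R = 1/42 = 1/42.

1/42


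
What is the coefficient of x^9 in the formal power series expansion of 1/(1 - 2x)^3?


The general identity 1/(1 - c x)^r = sum_{k>=0} c^k C(k + r - 1, r - 1) x^k follows by substituting y = c x into 1/(1 - y)^r = sum_{k>=0} C(k + r - 1, r - 1) y^k.
For c = 2, r = 3, k = 9:
2^9 * C(11, 2) = 512 * 55 = 28160.

28160


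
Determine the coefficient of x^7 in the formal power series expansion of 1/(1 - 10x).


The geometric series identity gives 1/(1 - c x) = sum_{k>=0} c^k x^k, so the coefficient of x^k is c^k.
Here c = 10 and k = 7.
Computing: 10^7 = 10000000

10000000


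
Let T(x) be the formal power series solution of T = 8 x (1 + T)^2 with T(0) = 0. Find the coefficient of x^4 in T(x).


Apply the Lagrange inversion formula: if T = 8 x * phi(T) with phi(t) = (1 + t)^2, then [x^n] T = 8^n * (1/n) [t^(n-1)] phi(t)^n = 8^n * (1/n) [t^(n-1)] (1 + t)^(2n) = 8^n * (1/n) C(2n, n-1).
Using the identity C(2n, n-1) = C(2n, n) * n / (n+1), the unscaled factor equals C(2n, n) / (n+1) = C_n, the n-th Catalan number.
For n = 4: C_4 = C(8, 4) / 5 = 70/5 = 14.
With the 8^4 = 4096 factor, the coefficient is 4096 * 14 = 57344.

57344


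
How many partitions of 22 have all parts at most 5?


Using the generating function (1-x)^(-1)(1-x^2)^(-1)...(1-x^5)^(-1),
the coefficient of x^22 counts these restricted partitions.
Result = 255

255


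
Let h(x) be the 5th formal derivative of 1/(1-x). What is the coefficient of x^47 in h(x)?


Differentiating 5 times: d^5/dx^5 [1/(1-x)] = 5!/(1-x)^6.
The expansion 1/(1-x)^6 = sum_{k>=0} C(k+5, 5) x^k, so the coefficient of x^n in 5!/(1-x)^6 is 5! * C(n+5, 5).
For n = 47: 120 * C(52, 5) = 120 * 2598960 = 311875200

311875200


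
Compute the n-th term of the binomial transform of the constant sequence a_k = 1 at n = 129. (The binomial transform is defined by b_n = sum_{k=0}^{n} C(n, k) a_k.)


With a_k = 1 for all k, b_n = sum_{k=0}^{n} C(n, k) = 2^n by the binomial theorem.
For n = 129: 2^129 = 680564733841876926926749214863536422912.

680564733841876926926749214863536422912


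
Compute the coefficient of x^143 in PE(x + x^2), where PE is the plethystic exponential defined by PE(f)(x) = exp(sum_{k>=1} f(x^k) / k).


With f(x) = x + x^2, the exponent is sum_{k>=1} (x^k + x^(2k)) / k = -ln(1 - x) - ln(1 - x^2). Exponentiating:
PE(x + x^2) = 1 / ((1 - x)(1 - x^2)).
This is the generating function for partitions of n into parts of size 1 or 2. The number of 2's can be any j in 0..71, and the rest are 1's, so
[x^143] = floor(143/2) + 1 = 72.

72


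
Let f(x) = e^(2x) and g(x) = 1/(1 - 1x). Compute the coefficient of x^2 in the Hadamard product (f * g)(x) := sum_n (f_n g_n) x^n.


Expanding: f_k = 2^k/k! (from e^(2x)) and g_k = 1^k (from 1/(1 - 1x)). So the Hadamard coefficient (f * g)_k = 2^k 1^k / k! = (2)^k / k!.
For k = 2: 2^2/2! = 4/2 = 2.

2


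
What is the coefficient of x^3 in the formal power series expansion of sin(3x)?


The Maclaurin series is sin(t) = sum_{k>=0} (-1)^k t^(2k+1) / (2k+1)!, so substituting t = 3x, only odd powers of x are nonzero, with coefficient of x^(2k+1) equal to (-1)^k 3^(2k+1) / (2k+1)!.
Write 3 = 2*1 + 1, giving the coefficient (-1)^1 * 3^3 / 3! = -27/6 = -9/2.

-9/2


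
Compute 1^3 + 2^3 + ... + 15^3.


This power sum has a closed form given by Faulhaber's formula
sum_{k=1}^{m} k^p = (1 / (p + 1)) * sum_{j=0}^{p} C(p + 1, j) B_j m^(p + 1 - j),
but for small m direct computation is fastest:
1 + 8 + 27 + 64 + 125 + 216 + 343 + 512 + 729 + 1000 + 1331 + 1728 + 2197 + 2744 + 3375 = 14400.

14400


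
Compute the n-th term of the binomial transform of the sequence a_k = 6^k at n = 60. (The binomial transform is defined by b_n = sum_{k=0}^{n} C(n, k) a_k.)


With a_k = 6^k, b_n = sum_{k=0}^{n} C(n, k) 6^k = (1 + 6)^n by the binomial theorem.
For n = 60: (1 + 6)^60 = 7^60 = 508021860739623365322188197652216501772434524836001.

508021860739623365322188197652216501772434524836001


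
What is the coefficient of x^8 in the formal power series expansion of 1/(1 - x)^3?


The expansion 1/(1 - x)^r = sum_{k>=0} C(k + r - 1, r - 1) x^k follows from the multiset / negative-binomial theorem (or from repeated differentiation of the geometric series).
For r = 3 and k = 8:
C(10, 2) = 3628800 / (2 * 40320) = 45.

45


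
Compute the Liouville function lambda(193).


The Liouville function is lambda(k) = (-1)^Omega(k), where Omega(k) counts the prime factors of k with multiplicity.
Factoring: 193 = 193, so Omega(193) = 1.
lambda(193) = (-1)^1 = -1.

-1


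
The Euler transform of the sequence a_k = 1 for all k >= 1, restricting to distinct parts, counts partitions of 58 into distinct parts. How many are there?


Partitions of 58 into distinct parts can be computed via generating function.
Product (1+x)(1+x^2)(1+x^3)...
The coefficient of x^58 = 8808

8808


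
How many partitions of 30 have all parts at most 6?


Using the generating function (1-x)^(-1)(1-x^2)^(-1)...(1-x^6)^(-1),
the coefficient of x^30 counts these restricted partitions.
Result = 1206

1206


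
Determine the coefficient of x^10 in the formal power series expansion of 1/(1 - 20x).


The geometric series identity gives 1/(1 - c x) = sum_{k>=0} c^k x^k, so the coefficient of x^k is c^k.
Here c = 20 and k = 10.
Computing: 20^10 = 10240000000000

10240000000000


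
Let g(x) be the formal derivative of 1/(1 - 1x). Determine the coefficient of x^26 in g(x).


Differentiate termwise: d/dx sum_{k>=0} 1^k x^k = sum_{k>=1} k 1^k x^(k-1) = sum_{j>=0} (j+1) 1^(j+1) x^j.
Equivalently, d/dx [1/(1 - 1x)] = 1/(1 - 1x)^2.
For j = 26: 27 * 1^27 = 27 * 1 = 27.

27


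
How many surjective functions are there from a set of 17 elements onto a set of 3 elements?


By inclusion-exclusion on which target elements are missed, the number of surjections from an n-set onto a k-set is
surj(n, k) = sum_{j=0}^{k} (-1)^j C(k, j) (k - j)^n.
Equivalently surj(n, k) = k! * S(n, k), where S(n, k) is the Stirling number of the second kind.
For n = 17, k = 3:
S(17, 3) = 21457825, so
surj = 3! * 21457825 = 6 * 21457825 = 128746950.

128746950


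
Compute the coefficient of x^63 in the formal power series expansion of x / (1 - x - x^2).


Let f(x) = sum_{k>=0} a_k x^k. Multiplying f(x) * (1 - x - x^2) = x and matching coefficients gives a_0 = 0, a_1 = 1, and a_k = a_{k-1} + a_{k-2} for k >= 2. These are the Fibonacci numbers F_k.
Iterating from F_0 = 0, F_1 = 1:
F_0=0, F_1=1, F_2=1, F_3=2, F_4=3, F_5=5, F_6=8, F_7=13, F_8=21, F_9=34, ...
F_63 = 6557470319842.

6557470319842


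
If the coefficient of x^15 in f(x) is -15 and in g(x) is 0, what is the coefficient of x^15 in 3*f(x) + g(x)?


Scalar multiplication scales coefficients: 3 * -15 = -45.
Then add the g coefficient: -45 + 0
= -45

-45


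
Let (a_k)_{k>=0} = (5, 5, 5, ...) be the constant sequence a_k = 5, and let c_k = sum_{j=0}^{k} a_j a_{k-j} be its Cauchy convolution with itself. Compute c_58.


Since a_j = 5 for all j >= 0, the convolution sum becomes
c_k = sum_{j=0}^{k} 5 * 5 = 25 * (k + 1).
Equivalently, the generating function of (a_k) is 5/(1 - x) and its square is 25/(1 - x)^2 = sum_{k>=0} 25(k + 1) x^k.
For k = 58: 25 * 59 = 1475.

1475


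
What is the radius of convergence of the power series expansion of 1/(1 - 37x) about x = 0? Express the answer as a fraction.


Expanding 1/(1 - 37x) = sum_{k>=0} 37^k x^k, the series converges when |37x| < 1, i.e., |x| < 1/37.
So the radius of convergence is 1/37 = 1/37.

1/37


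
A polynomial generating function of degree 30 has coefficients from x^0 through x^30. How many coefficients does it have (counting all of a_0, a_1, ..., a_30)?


A polynomial of degree 30 takes the form a_0 + a_1 x + ... + a_30 x^30.
The number of coefficients is 30 + 1 = 31.

31


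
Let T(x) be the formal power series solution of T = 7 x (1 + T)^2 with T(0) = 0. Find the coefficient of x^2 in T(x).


Apply the Lagrange inversion formula: if T = 7 x * phi(T) with phi(t) = (1 + t)^2, then [x^n] T = 7^n * (1/n) [t^(n-1)] phi(t)^n = 7^n * (1/n) [t^(n-1)] (1 + t)^(2n) = 7^n * (1/n) C(2n, n-1).
Using the identity C(2n, n-1) = C(2n, n) * n / (n+1), the unscaled factor equals C(2n, n) / (n+1) = C_n, the n-th Catalan number.
For n = 2: C_2 = C(4, 2) / 3 = 6/3 = 2.
With the 7^2 = 49 factor, the coefficient is 49 * 2 = 98.

98


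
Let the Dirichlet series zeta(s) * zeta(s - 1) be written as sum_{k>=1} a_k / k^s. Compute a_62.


Convolution gives a_k = sum_{d | k} d * 1 = sum_{d | k} d = sigma(k), the sum of positive divisors of k.
For k = 62, the divisors are 1, 2, 31, 62, so
sigma(62) = 1 + 2 + 31 + 62 = 96.

96


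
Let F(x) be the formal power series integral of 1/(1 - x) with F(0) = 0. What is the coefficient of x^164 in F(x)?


1/(1 - x) = sum_{k>=0} x^k. Integrating termwise and using F(0) = 0 gives
F(x) = sum_{k>=0} x^(k+1) / (k+1) = sum_{m>=1} x^m / m = -ln(1 - x).
So the coefficient of x^164 is 1/164 = 1/164.

1/164


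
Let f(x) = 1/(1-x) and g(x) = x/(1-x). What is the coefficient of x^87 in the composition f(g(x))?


First simplify the composition: f(g(x)) = 1/(1 - x/(1-x)) = (1-x)/((1-x) - x) = (1-x)/(1-2x).
Now extract the coefficient. Write (1-x)/(1-2x) = 1/(1-2x) - x/(1-2x).
The coefficient of x^n in 1/(1-2x) is 2^n, and in x/(1-2x) is 2^(n-1) (for n >= 1).
So the coefficient of x^87 is 2^87 - 2^86 = 154742504910672534362390528 - 77371252455336267181195264 = 77371252455336267181195264.

77371252455336267181195264


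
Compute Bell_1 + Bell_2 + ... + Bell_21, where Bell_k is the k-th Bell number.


Recall Bell_k counts set partitions of a k-set (with Bell_0 = 1 by convention).
Bell_1 through Bell_21: 1, 2, 5, 15, 52, 203, 877, 4140, 21147, 115975, 678570, 4213597, 27644437, 190899322, 1382958545, 10480142147, 82864869804, 682076806159, 5832742205057, 51724158235372, 474869816156751
Sum = 1 + 2 + 5 + 15 + 52 + 203 + 877 + 4140 + 21147 + 115975 + 678570 + 4213597 + 27644437 + 190899322 + 1382958545 + 10480142147 + 82864869804 + 682076806159 + 5832742205057 + 51724158235372 + 474869816156751 = 533203744952178.

533203744952178


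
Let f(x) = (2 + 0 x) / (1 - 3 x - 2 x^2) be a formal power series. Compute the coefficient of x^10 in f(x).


Write f(x) = sum_{k>=0} a_k x^k. Multiplying both sides by 1 - 3 x - 2 x^2 gives
(1 - 3 x - 2 x^2) sum_{k>=0} a_k x^k = 2 + 0 x.
Matching coefficients:
 x^0: a_0 = 2
 x^1: a_1 - 3 a_0 = 0  =>  a_1 = 3*2 + 0 = 6
 x^k (k >= 2): a_k = 3 a_{k-1} + 2 a_{k-2}.
Iterating: a_2 = 22, a_3 = 78, a_4 = 278, a_5 = 990, a_6 = 3526, a_7 = 12558, a_8 = 44726, a_9 = 159294, a_10 = 567334.
So the coefficient of x^10 is 567334.

567334


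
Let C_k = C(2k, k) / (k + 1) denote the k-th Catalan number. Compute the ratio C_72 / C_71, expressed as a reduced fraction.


Using C_k = (2k)! / (k! (k+1)!), the ratio C_{k+1}/C_k simplifies to
C_{k+1}/C_k = [(2k+2)! / ((k+1)! (k+2)!)] * [k! (k+1)! / (2k)!]
 = (2k+2)(2k+1) / ((k+1)(k+2)) = 2(2k+1) / (k+2).
For k = 71: 2(2*71 + 1) / (71 + 2) = 286/73 = 286/73.

286/73


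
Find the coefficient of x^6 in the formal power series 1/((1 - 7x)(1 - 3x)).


By partial fractions or Cauchy convolution:
The coefficient equals sum_{k=0}^{6} 7^k * 3^(6-k).
= 205339

205339


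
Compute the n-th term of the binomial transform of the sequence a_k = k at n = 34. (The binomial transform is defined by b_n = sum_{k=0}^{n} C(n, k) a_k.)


With a_k = k, b_n = sum_{k=0}^{n} C(n, k) k. Using k * C(n, k) = n * C(n-1, k-1) gives b_n = n * sum_{k>=1} C(n-1, k-1) = n * 2^(n-1).
For n = 34: 34 * 2^33 = 34 * 8589934592 = 292057776128.

292057776128


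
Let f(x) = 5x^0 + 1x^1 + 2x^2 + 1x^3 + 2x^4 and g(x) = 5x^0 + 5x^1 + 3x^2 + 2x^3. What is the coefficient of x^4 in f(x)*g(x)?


Cauchy product at x^4:
1*2 + 2*3 + 1*5 + 2*5
= 23

23


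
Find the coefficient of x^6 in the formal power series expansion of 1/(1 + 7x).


Write 1/(1 + c x) = 1/(1 - (-c) x) and apply the geometric-series identity
1/(1 - y) = sum_{k>=0} y^k to get 1/(1 + c x) = sum_{k>=0} (-c)^k x^k.
So the coefficient of x^k is (-c)^k = (-1)^k * c^k.
Here c = 7 and k = 6:
(-7)^6 = 1 * 117649 = 117649

117649


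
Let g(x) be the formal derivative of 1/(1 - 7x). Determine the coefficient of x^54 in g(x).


Differentiate termwise: d/dx sum_{k>=0} 7^k x^k = sum_{k>=1} k 7^k x^(k-1) = sum_{j>=0} (j+1) 7^(j+1) x^j.
Equivalently, d/dx [1/(1 - 7x)] = 7/(1 - 7x)^2.
For j = 54: 55 * 7^55 = 55 * 30226801971775055948247051683954096612865741943 = 1662474108447628077153587842617475313707615806865.

1662474108447628077153587842617475313707615806865


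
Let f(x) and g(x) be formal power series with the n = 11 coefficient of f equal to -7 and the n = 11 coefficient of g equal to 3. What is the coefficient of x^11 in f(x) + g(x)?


Addition of formal power series is termwise.
The coefficient of x^11 in f + g = -7 + 3
= -4

-4


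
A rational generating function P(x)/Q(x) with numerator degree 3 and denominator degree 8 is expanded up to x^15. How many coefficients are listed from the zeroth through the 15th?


Expanding up to x^15 gives the coefficients for x^0, x^1, ..., x^15.
That is 15 + 1 = 16 coefficients in total.

16


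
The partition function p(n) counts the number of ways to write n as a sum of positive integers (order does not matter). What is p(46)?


Using the generating function prod_{k>=1} 1/(1-x^k), we compute p(46).
By dynamic programming over parts 1 through 46:
p(46) = 105558

105558


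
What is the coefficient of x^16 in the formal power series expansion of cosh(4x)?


The Maclaurin series is cosh(t) = sum_{m>=0} t^(2m) / (2m)!, so substituting t = 4x, only even powers of x are nonzero, with coefficient of x^(2m) equal to 4^(2m) / (2m)!.
For x^16 the coefficient is 4^16/16! = 4294967296/20922789888000 = 131072/638512875.

131072/638512875


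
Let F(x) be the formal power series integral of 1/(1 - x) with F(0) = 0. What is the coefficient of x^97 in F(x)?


1/(1 - x) = sum_{k>=0} x^k. Integrating termwise and using F(0) = 0 gives
F(x) = sum_{k>=0} x^(k+1) / (k+1) = sum_{m>=1} x^m / m = -ln(1 - x).
So the coefficient of x^97 is 1/97 = 1/97.

1/97


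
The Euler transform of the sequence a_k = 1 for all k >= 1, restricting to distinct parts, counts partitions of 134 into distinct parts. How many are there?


Partitions of 134 into distinct parts can be computed via generating function.
Product (1+x)(1+x^2)(1+x^3)...
The coefficient of x^134 = 6240974

6240974


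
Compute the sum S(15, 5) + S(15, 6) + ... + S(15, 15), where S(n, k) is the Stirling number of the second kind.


By definition, S(n, k) counts partitions of an n-set into exactly k nonempty blocks.
Computing row n = 15 for k = 5..15:
S(15, k): 210766920, 420693273, 408741333, 216627840, 67128490, 12662650, 1479478, 106470, 4550, 105, 1
Sum = 1338211110.

1338211110


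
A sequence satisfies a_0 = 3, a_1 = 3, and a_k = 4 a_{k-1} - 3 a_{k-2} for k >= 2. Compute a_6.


The characteristic equation is t^2 - 4 t + 3 = 0, with roots r_1 = 3 and r_2 = 1 (so c_1 = r_1 + r_2, c_2 = -r_1 r_2 as required).
One can use the closed form a_n = A r_1^n + B r_2^n, but direct iteration is more reliable:
a_0 = 3, a_1 = 3, a_2 = 3, a_3 = 3, a_4 = 3, a_5 = 3, a_6 = 3.
So a_6 = 3.

3


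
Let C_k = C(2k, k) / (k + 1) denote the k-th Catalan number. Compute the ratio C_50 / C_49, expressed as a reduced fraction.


Using C_k = (2k)! / (k! (k+1)!), the ratio C_{k+1}/C_k simplifies to
C_{k+1}/C_k = [(2k+2)! / ((k+1)! (k+2)!)] * [k! (k+1)! / (2k)!]
 = (2k+2)(2k+1) / ((k+1)(k+2)) = 2(2k+1) / (k+2).
For k = 49: 2(2*49 + 1) / (49 + 2) = 198/51 = 66/17.

66/17


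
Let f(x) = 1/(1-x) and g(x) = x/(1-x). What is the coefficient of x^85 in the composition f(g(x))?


First simplify the composition: f(g(x)) = 1/(1 - x/(1-x)) = (1-x)/((1-x) - x) = (1-x)/(1-2x).
Now extract the coefficient. Write (1-x)/(1-2x) = 1/(1-2x) - x/(1-2x).
The coefficient of x^n in 1/(1-2x) is 2^n, and in x/(1-2x) is 2^(n-1) (for n >= 1).
So the coefficient of x^85 is 2^85 - 2^84 = 38685626227668133590597632 - 19342813113834066795298816 = 19342813113834066795298816.

19342813113834066795298816


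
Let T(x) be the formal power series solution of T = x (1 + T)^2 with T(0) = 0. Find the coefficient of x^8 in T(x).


Apply the Lagrange inversion formula: if T = x * phi(T) with phi(t) = (1 + t)^2, then [x^n] T = (1/n) [t^(n-1)] phi(t)^n = (1/n) [t^(n-1)] (1 + t)^(2n) = (1/n) C(2n, n-1).
Using the identity C(2n, n-1) = C(2n, n) * n / (n+1), the unscaled factor equals C(2n, n) / (n+1) = C_n, the n-th Catalan number.
For n = 8: C_8 = C(16, 8) / 9 = 12870/9 = 1430 = 1430.

1430


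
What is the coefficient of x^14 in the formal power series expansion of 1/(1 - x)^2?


The expansion 1/(1 - x)^r = sum_{k>=0} C(k + r - 1, r - 1) x^k follows from the multiset / negative-binomial theorem (or from repeated differentiation of the geometric series).
For r = 2 and k = 14:
C(15, 1) = 1307674368000 / (1 * 87178291200) = 15.

15


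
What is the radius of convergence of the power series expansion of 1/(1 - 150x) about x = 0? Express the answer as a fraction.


Expanding 1/(1 - 150x) = sum_{k>=0} 150^k x^k, the series converges when |150x| < 1, i.e., |x| < 1/150.
So the radius of convergence is 1/150 = 1/150.

1/150


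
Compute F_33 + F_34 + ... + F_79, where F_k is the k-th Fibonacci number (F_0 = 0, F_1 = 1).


Use the identity sum_{k=0}^{N} F_k = F_{N+2} - 1 (which follows from F_{k+2} - F_{k+1} = F_k). Then
sum_{k=33}^{79} F_k = (F_{81} - 1) - (F_{34} - 1) = F_{81} - F_{34}.
Computing: F_{81} = 37889062373143906, F_{34} = 5702887, so
Sum = 37889062373143906 - 5702887 = 37889062367441019.

37889062367441019


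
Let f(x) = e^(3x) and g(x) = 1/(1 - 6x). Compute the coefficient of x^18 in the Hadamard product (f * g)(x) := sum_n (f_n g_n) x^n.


Expanding: f_k = 3^k/k! (from e^(3x)) and g_k = 6^k (from 1/(1 - 6x)). So the Hadamard coefficient (f * g)_k = 3^k 6^k / k! = (18)^k / k!.
For k = 18: 18^18/18! = 39346408075296537575424/6402373705728000 = 91507169819844/14889875.

91507169819844/14889875
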